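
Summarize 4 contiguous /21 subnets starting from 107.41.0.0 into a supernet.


Original prefix: /21
Number of subnets: 4 = 2^2
New prefix = 21 - 2 = 19
Supernet: 107.41.0.0/19


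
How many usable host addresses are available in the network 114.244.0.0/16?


Host bits = 32 - 16 = 16
Total addresses = 2^16 = 65536
Usable = total - 2 (network and broadcast)
Usable hosts: 65534


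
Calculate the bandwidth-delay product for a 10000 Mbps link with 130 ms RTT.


BDP = bandwidth * RTT
= 10000 Mbps * 130 ms
= 10000 * 1e6 * 130 / 1000 bits
= 1300000000 bits
= 162500000 bytes
= 158691.4062 KB
BDP = 1300000000 bits (162500000 bytes)


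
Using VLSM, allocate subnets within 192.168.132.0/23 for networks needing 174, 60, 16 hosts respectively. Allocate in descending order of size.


174 hosts -> /24 (254 usable): 192.168.132.0/24
60 hosts -> /26 (62 usable): 192.168.133.0/26
16 hosts -> /27 (30 usable): 192.168.133.64/27
Allocation: 192.168.132.0/24 (174 hosts, 254 usable); 192.168.133.0/26 (60 hosts, 62 usable); 192.168.133.64/27 (16 hosts, 30 usable)


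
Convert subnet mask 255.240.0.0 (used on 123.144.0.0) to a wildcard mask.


Subnet mask: 255.240.0.0
Wildcard = 255.255.255.255 - subnet mask
255 - 255 = 0
255 - 240 = 15
255 - 0 = 255
255 - 0 = 255
Wildcard: 0.15.255.255


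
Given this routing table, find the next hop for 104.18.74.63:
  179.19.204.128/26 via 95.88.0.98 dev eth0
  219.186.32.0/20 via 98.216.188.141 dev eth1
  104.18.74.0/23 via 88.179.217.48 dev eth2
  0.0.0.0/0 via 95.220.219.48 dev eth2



Longest prefix match for 104.18.74.63:
  /26 179.19.204.128: no
  /20 219.186.32.0: no
  /23 104.18.74.0: MATCH
  /0 0.0.0.0: MATCH
Selected: next-hop 88.179.217.48 via eth2 (matched /23)


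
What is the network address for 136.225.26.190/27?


IP:   10001000.11100001.00011010.10111110
Mask: 11111111.11111111.11111111.11100000
AND operation:
Net:  10001000.11100001.00011010.10100000
Network: 136.225.26.160/27


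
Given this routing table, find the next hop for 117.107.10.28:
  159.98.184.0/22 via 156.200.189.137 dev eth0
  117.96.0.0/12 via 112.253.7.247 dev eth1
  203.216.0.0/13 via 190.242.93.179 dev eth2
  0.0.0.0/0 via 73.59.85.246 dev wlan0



Longest prefix match for 117.107.10.28:
  /22 159.98.184.0: no
  /12 117.96.0.0: MATCH
  /13 203.216.0.0: no
  /0 0.0.0.0: MATCH
Selected: next-hop 112.253.7.247 via eth1 (matched /12)


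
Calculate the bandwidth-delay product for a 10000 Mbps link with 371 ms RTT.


BDP = bandwidth * RTT
= 10000 Mbps * 371 ms
= 10000 * 1e6 * 371 / 1000 bits
= 3710000000 bits
= 463750000 bytes
= 452880.8594 KB
BDP = 3710000000 bits (463750000 bytes)


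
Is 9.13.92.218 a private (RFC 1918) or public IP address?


RFC 1918 private ranges:
  10.0.0.0/8 (10.0.0.0 - 10.255.255.255)
  172.16.0.0/12 (172.16.0.0 - 172.31.255.255)
  192.168.0.0/16 (192.168.0.0 - 192.168.255.255)
Public (not in any RFC 1918 range)


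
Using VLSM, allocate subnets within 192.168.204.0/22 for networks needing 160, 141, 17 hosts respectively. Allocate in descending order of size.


160 hosts -> /24 (254 usable): 192.168.204.0/24
141 hosts -> /24 (254 usable): 192.168.205.0/24
17 hosts -> /27 (30 usable): 192.168.206.0/27
Allocation: 192.168.204.0/24 (160 hosts, 254 usable); 192.168.205.0/24 (141 hosts, 254 usable); 192.168.206.0/27 (17 hosts, 30 usable)


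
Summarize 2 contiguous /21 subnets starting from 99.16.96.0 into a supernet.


Original prefix: /21
Number of subnets: 2 = 2^1
New prefix = 21 - 1 = 20
Supernet: 99.16.96.0/20


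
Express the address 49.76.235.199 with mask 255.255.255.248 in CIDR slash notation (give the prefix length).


Binary: 11111111.11111111.11111111.11111000
Count leading 1s
Prefix: /29


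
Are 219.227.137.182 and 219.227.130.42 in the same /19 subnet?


Mask: 255.255.224.0
219.227.137.182 AND mask = 219.227.128.0
219.227.130.42 AND mask = 219.227.128.0
Yes, same subnet (219.227.128.0)


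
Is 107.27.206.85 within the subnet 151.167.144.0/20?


Subnet network: 151.167.144.0
Test IP AND mask: 107.27.192.0
No, 107.27.206.85 is not in 151.167.144.0/20


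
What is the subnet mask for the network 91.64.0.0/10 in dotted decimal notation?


/10 means 10 network bits, 22 host bits
Binary: 11111111110000000000000000000000
Mask: 255.192.0.0


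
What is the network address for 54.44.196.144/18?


IP:   00110110.00101100.11000100.10010000
Mask: 11111111.11111111.11000000.00000000
AND operation:
Net:  00110110.00101100.11000000.00000000
Network: 54.44.192.0/18


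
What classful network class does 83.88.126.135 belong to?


First octet: 83
Binary: 01010011
0xxxxxxx -> Class A (1-126)
Class A, default mask 255.0.0.0 (/8)


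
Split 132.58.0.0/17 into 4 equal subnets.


New prefix = 17 + 2 = 19
Each subnet has 8192 addresses
  132.58.0.0/19
  132.58.32.0/19
  132.58.64.0/19
  132.58.96.0/19
Subnets: 132.58.0.0/19, 132.58.32.0/19, 132.58.64.0/19, 132.58.96.0/19


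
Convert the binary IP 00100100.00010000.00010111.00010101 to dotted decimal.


00100100 = 36
00010000 = 16
00010111 = 23
00010101 = 21
IP: 36.16.23.21


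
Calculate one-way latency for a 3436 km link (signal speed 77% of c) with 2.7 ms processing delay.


Speed = 0.77 * 3e5 km/s = 231000 km/s
Propagation delay = 3436 / 231000 = 0.0149 s = 14.8745 ms
Processing delay = 2.7 ms
Total one-way latency = 17.5745 ms


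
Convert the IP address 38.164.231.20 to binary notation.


38 = 00100110
164 = 10100100
231 = 11100111
20 = 00010100
Binary: 00100110.10100100.11100111.00010100


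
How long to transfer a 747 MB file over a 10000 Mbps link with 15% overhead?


Effective throughput = 10000 * (1 - 15/100) = 8500 Mbps
File size in Mb = 747 * 8 = 5976 Mb
Time = 5976 / 8500
Time = 0.7031 seconds


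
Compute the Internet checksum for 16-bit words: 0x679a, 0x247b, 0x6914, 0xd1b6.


Sum all words (with carry folding):
+ 0x679a = 0x679a
+ 0x247b = 0x8c15
+ 0x6914 = 0xf529
+ 0xd1b6 = 0xc6e0
One's complement: ~0xc6e0
Checksum = 0x391f


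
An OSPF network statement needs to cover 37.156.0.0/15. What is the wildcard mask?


Subnet mask: 255.254.0.0
Wildcard = 255.255.255.255 - subnet mask
255 - 255 = 0
255 - 254 = 1
255 - 0 = 255
255 - 0 = 255
Wildcard: 0.1.255.255


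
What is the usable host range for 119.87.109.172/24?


Network: 119.87.109.0
Broadcast: 119.87.109.255
First usable = network + 1
Last usable = broadcast - 1
Range: 119.87.109.1 to 119.87.109.254


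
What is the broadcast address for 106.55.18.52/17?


Network: 106.55.0.0/17
Host bits = 15
Set all host bits to 1:
Broadcast: 106.55.127.255


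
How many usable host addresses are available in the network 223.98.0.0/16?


Host bits = 32 - 16 = 16
Total addresses = 2^16 = 65536
Usable = total - 2 (network and broadcast)
Usable hosts: 65534


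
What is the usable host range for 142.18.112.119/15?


Network: 142.18.0.0
Broadcast: 142.19.255.255
First usable = network + 1
Last usable = broadcast - 1
Range: 142.18.0.1 to 142.19.255.254


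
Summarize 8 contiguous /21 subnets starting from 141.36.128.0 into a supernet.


Original prefix: /21
Number of subnets: 8 = 2^3
New prefix = 21 - 3 = 18
Supernet: 141.36.128.0/18


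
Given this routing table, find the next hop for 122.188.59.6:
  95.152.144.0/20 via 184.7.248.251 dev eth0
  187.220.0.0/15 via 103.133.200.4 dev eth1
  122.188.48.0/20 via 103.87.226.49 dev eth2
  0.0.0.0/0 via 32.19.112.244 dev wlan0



Longest prefix match for 122.188.59.6:
  /20 95.152.144.0: no
  /15 187.220.0.0: no
  /20 122.188.48.0: MATCH
  /0 0.0.0.0: MATCH
Selected: next-hop 103.87.226.49 via eth2 (matched /20)


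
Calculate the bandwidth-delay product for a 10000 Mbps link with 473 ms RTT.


BDP = bandwidth * RTT
= 10000 Mbps * 473 ms
= 10000 * 1e6 * 473 / 1000 bits
= 4730000000 bits
= 591250000 bytes
= 577392.5781 KB
BDP = 4730000000 bits (591250000 bytes)


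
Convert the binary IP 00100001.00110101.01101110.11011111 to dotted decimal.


00100001 = 33
00110101 = 53
01101110 = 110
11011111 = 223
IP: 33.53.110.223


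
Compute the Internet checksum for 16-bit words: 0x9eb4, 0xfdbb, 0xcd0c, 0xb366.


Sum all words (with carry folding):
+ 0x9eb4 = 0x9eb4
+ 0xfdbb = 0x9c70
+ 0xcd0c = 0x697d
+ 0xb366 = 0x1ce4
One's complement: ~0x1ce4
Checksum = 0xe31b


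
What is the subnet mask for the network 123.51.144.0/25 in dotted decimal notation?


/25 means 25 network bits, 7 host bits
Binary: 11111111111111111111111110000000
Mask: 255.255.255.128


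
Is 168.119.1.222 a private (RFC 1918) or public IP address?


RFC 1918 private ranges:
  10.0.0.0/8 (10.0.0.0 - 10.255.255.255)
  172.16.0.0/12 (172.16.0.0 - 172.31.255.255)
  192.168.0.0/16 (192.168.0.0 - 192.168.255.255)
Public (not in any RFC 1918 range)


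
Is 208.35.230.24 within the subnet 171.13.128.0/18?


Subnet network: 171.13.128.0
Test IP AND mask: 208.35.192.0
No, 208.35.230.24 is not in 171.13.128.0/18


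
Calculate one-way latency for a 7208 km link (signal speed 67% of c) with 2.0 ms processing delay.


Speed = 0.67 * 3e5 km/s = 201000 km/s
Propagation delay = 7208 / 201000 = 0.0359 s = 35.8607 ms
Processing delay = 2.0 ms
Total one-way latency = 37.8607 ms


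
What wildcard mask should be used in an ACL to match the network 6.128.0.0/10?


Subnet mask: 255.192.0.0
Wildcard = 255.255.255.255 - subnet mask
255 - 255 = 0
255 - 192 = 63
255 - 0 = 255
255 - 0 = 255
Wildcard: 0.63.255.255


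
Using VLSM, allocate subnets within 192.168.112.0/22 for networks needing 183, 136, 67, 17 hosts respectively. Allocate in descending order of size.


183 hosts -> /24 (254 usable): 192.168.112.0/24
136 hosts -> /24 (254 usable): 192.168.113.0/24
67 hosts -> /25 (126 usable): 192.168.114.0/25
17 hosts -> /27 (30 usable): 192.168.114.128/27
Allocation: 192.168.112.0/24 (183 hosts, 254 usable); 192.168.113.0/24 (136 hosts, 254 usable); 192.168.114.0/25 (67 hosts, 126 usable); 192.168.114.128/27 (17 hosts, 30 usable)


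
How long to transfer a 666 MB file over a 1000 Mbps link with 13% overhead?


Effective throughput = 1000 * (1 - 13/100) = 870 Mbps
File size in Mb = 666 * 8 = 5328 Mb
Time = 5328 / 870
Time = 6.1241 seconds


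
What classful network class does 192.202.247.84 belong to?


First octet: 192
Binary: 11000000
110xxxxx -> Class C (192-223)
Class C, default mask 255.255.255.0 (/24)


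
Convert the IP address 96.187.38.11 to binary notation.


96 = 01100000
187 = 10111011
38 = 00100110
11 = 00001011
Binary: 01100000.10111011.00100110.00001011


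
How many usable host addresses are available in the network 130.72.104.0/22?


Host bits = 32 - 22 = 10
Total addresses = 2^10 = 1024
Usable = total - 2 (network and broadcast)
Usable hosts: 1022


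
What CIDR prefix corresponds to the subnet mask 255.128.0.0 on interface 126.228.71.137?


Binary: 11111111.10000000.00000000.00000000
Count leading 1s
Prefix: /9


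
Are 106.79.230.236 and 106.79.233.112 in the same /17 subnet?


Mask: 255.255.128.0
106.79.230.236 AND mask = 106.79.128.0
106.79.233.112 AND mask = 106.79.128.0
Yes, same subnet (106.79.128.0)


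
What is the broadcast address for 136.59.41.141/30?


Network: 136.59.41.140/30
Host bits = 2
Set all host bits to 1:
Broadcast: 136.59.41.143


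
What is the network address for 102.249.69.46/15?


IP:   01100110.11111001.01000101.00101110
Mask: 11111111.11111110.00000000.00000000
AND operation:
Net:  01100110.11111000.00000000.00000000
Network: 102.248.0.0/15


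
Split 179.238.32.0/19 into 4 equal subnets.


New prefix = 19 + 2 = 21
Each subnet has 2048 addresses
  179.238.32.0/21
  179.238.40.0/21
  179.238.48.0/21
  179.238.56.0/21
Subnets: 179.238.32.0/21, 179.238.40.0/21, 179.238.48.0/21, 179.238.56.0/21


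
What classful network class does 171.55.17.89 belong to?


First octet: 171
Binary: 10101011
10xxxxxx -> Class B (128-191)
Class B, default mask 255.255.0.0 (/16)


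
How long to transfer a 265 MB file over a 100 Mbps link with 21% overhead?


Effective throughput = 100 * (1 - 21/100) = 79 Mbps
File size in Mb = 265 * 8 = 2120 Mb
Time = 2120 / 79
Time = 26.8354 seconds


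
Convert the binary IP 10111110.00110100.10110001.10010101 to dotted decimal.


10111110 = 190
00110100 = 52
10110001 = 177
10010101 = 149
IP: 190.52.177.149


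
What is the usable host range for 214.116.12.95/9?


Network: 214.0.0.0
Broadcast: 214.127.255.255
First usable = network + 1
Last usable = broadcast - 1
Range: 214.0.0.1 to 214.127.255.254


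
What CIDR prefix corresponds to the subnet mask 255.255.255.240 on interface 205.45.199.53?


Binary: 11111111.11111111.11111111.11110000
Count leading 1s
Prefix: /28


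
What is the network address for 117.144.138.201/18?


IP:   01110101.10010000.10001010.11001001
Mask: 11111111.11111111.11000000.00000000
AND operation:
Net:  01110101.10010000.10000000.00000000
Network: 117.144.128.0/18


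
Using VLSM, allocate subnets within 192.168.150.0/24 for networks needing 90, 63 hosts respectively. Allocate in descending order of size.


90 hosts -> /25 (126 usable): 192.168.150.0/25
63 hosts -> /25 (126 usable): 192.168.150.128/25
Allocation: 192.168.150.0/25 (90 hosts, 126 usable); 192.168.150.128/25 (63 hosts, 126 usable)


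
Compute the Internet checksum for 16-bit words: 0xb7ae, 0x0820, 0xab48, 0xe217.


Sum all words (with carry folding):
+ 0xb7ae = 0xb7ae
+ 0x0820 = 0xbfce
+ 0xab48 = 0x6b17
+ 0xe217 = 0x4d2f
One's complement: ~0x4d2f
Checksum = 0xb2d0


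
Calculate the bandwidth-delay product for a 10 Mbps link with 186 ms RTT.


BDP = bandwidth * RTT
= 10 Mbps * 186 ms
= 10 * 1e6 * 186 / 1000 bits
= 1860000 bits
= 232500 bytes
= 227.0508 KB
BDP = 1860000 bits (232500 bytes)


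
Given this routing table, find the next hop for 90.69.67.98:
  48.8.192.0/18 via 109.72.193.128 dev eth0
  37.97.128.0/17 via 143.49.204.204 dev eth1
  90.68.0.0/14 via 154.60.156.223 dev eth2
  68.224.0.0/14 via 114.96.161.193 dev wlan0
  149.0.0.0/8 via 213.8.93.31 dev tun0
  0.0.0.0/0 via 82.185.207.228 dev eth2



Longest prefix match for 90.69.67.98:
  /18 48.8.192.0: no
  /17 37.97.128.0: no
  /14 90.68.0.0: MATCH
  /14 68.224.0.0: no
  /8 149.0.0.0: no
  /0 0.0.0.0: MATCH
Selected: next-hop 154.60.156.223 via eth2 (matched /14)


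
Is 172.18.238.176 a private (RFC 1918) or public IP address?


RFC 1918 private ranges:
  10.0.0.0/8 (10.0.0.0 - 10.255.255.255)
  172.16.0.0/12 (172.16.0.0 - 172.31.255.255)
  192.168.0.0/16 (192.168.0.0 - 192.168.255.255)
Private (in 172.16.0.0/12)


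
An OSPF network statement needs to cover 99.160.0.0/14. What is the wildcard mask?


Subnet mask: 255.252.0.0
Wildcard = 255.255.255.255 - subnet mask
255 - 255 = 0
255 - 252 = 3
255 - 0 = 255
255 - 0 = 255
Wildcard: 0.3.255.255


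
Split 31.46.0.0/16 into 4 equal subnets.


New prefix = 16 + 2 = 18
Each subnet has 16384 addresses
  31.46.0.0/18
  31.46.64.0/18
  31.46.128.0/18
  31.46.192.0/18
Subnets: 31.46.0.0/18, 31.46.64.0/18, 31.46.128.0/18, 31.46.192.0/18


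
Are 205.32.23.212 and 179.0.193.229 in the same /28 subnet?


Mask: 255.255.255.240
205.32.23.212 AND mask = 205.32.23.208
179.0.193.229 AND mask = 179.0.193.224
No, different subnets (205.32.23.208 vs 179.0.193.224)


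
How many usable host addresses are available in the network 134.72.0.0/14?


Host bits = 32 - 14 = 18
Total addresses = 2^18 = 262144
Usable = total - 2 (network and broadcast)
Usable hosts: 262142


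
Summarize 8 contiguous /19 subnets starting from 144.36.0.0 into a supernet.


Original prefix: /19
Number of subnets: 8 = 2^3
New prefix = 19 - 3 = 16
Supernet: 144.36.0.0/16


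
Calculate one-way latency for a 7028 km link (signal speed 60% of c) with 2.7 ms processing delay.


Speed = 0.6 * 3e5 km/s = 180000 km/s
Propagation delay = 7028 / 180000 = 0.039 s = 39.0444 ms
Processing delay = 2.7 ms
Total one-way latency = 41.7444 ms


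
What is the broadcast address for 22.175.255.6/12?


Network: 22.160.0.0/12
Host bits = 20
Set all host bits to 1:
Broadcast: 22.175.255.255


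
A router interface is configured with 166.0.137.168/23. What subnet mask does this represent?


/23 means 23 network bits, 9 host bits
Binary: 11111111111111111111111000000000
Mask: 255.255.254.0


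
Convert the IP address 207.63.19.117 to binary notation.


207 = 11001111
63 = 00111111
19 = 00010011
117 = 01110101
Binary: 11001111.00111111.00010011.01110101


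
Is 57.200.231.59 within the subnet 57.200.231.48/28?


Subnet network: 57.200.231.48
Test IP AND mask: 57.200.231.48
Yes, 57.200.231.59 is in 57.200.231.48/28


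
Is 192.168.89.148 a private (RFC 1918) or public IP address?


RFC 1918 private ranges:
  10.0.0.0/8 (10.0.0.0 - 10.255.255.255)
  172.16.0.0/12 (172.16.0.0 - 172.31.255.255)
  192.168.0.0/16 (192.168.0.0 - 192.168.255.255)
Private (in 192.168.0.0/16)


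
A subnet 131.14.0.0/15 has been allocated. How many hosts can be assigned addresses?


Host bits = 32 - 15 = 17
Total addresses = 2^17 = 131072
Usable = total - 2 (network and broadcast)
Usable hosts: 131070


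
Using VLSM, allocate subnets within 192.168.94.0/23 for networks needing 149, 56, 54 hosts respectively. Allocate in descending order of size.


149 hosts -> /24 (254 usable): 192.168.94.0/24
56 hosts -> /26 (62 usable): 192.168.95.0/26
54 hosts -> /26 (62 usable): 192.168.95.64/26
Allocation: 192.168.94.0/24 (149 hosts, 254 usable); 192.168.95.0/26 (56 hosts, 62 usable); 192.168.95.64/26 (54 hosts, 62 usable)


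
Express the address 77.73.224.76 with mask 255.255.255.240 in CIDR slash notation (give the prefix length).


Binary: 11111111.11111111.11111111.11110000
Count leading 1s
Prefix: /28


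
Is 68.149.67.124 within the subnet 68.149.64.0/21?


Subnet network: 68.149.64.0
Test IP AND mask: 68.149.64.0
Yes, 68.149.67.124 is in 68.149.64.0/21


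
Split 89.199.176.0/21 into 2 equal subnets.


New prefix = 21 + 1 = 22
Each subnet has 1024 addresses
  89.199.176.0/22
  89.199.180.0/22
Subnets: 89.199.176.0/22, 89.199.180.0/22


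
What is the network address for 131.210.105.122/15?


IP:   10000011.11010010.01101001.01111010
Mask: 11111111.11111110.00000000.00000000
AND operation:
Net:  10000011.11010010.00000000.00000000
Network: 131.210.0.0/15


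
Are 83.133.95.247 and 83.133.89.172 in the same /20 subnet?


Mask: 255.255.240.0
83.133.95.247 AND mask = 83.133.80.0
83.133.89.172 AND mask = 83.133.80.0
Yes, same subnet (83.133.80.0)


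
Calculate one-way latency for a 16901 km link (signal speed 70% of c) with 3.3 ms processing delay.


Speed = 0.7 * 3e5 km/s = 210000 km/s
Propagation delay = 16901 / 210000 = 0.0805 s = 80.481 ms
Processing delay = 3.3 ms
Total one-way latency = 83.781 ms


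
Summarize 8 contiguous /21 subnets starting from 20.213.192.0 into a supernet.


Original prefix: /21
Number of subnets: 8 = 2^3
New prefix = 21 - 3 = 18
Supernet: 20.213.192.0/18


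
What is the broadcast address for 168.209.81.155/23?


Network: 168.209.80.0/23
Host bits = 9
Set all host bits to 1:
Broadcast: 168.209.81.255


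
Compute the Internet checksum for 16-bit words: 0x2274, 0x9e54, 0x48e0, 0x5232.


Sum all words (with carry folding):
+ 0x2274 = 0x2274
+ 0x9e54 = 0xc0c8
+ 0x48e0 = 0x09a9
+ 0x5232 = 0x5bdb
One's complement: ~0x5bdb
Checksum = 0xa424


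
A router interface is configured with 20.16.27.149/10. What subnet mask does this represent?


/10 means 10 network bits, 22 host bits
Binary: 11111111110000000000000000000000
Mask: 255.192.0.0


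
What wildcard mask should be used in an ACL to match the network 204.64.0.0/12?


Subnet mask: 255.240.0.0
Wildcard = 255.255.255.255 - subnet mask
255 - 255 = 0
255 - 240 = 15
255 - 0 = 255
255 - 0 = 255
Wildcard: 0.15.255.255


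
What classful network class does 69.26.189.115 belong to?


First octet: 69
Binary: 01000101
0xxxxxxx -> Class A (1-126)
Class A, default mask 255.0.0.0 (/8)


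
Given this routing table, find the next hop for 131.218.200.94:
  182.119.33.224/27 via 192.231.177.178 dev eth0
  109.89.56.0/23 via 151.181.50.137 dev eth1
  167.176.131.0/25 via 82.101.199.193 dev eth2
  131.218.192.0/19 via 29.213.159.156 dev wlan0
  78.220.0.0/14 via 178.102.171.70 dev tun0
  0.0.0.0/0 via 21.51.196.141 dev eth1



Longest prefix match for 131.218.200.94:
  /27 182.119.33.224: no
  /23 109.89.56.0: no
  /25 167.176.131.0: no
  /19 131.218.192.0: MATCH
  /14 78.220.0.0: no
  /0 0.0.0.0: MATCH
Selected: next-hop 29.213.159.156 via wlan0 (matched /19)


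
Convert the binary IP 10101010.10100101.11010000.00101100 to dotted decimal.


10101010 = 170
10100101 = 165
11010000 = 208
00101100 = 44
IP: 170.165.208.44


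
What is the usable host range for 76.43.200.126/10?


Network: 76.0.0.0
Broadcast: 76.63.255.255
First usable = network + 1
Last usable = broadcast - 1
Range: 76.0.0.1 to 76.63.255.254


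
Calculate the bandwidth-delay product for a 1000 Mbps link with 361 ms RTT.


BDP = bandwidth * RTT
= 1000 Mbps * 361 ms
= 1000 * 1e6 * 361 / 1000 bits
= 361000000 bits
= 45125000 bytes
= 44067.3828 KB
BDP = 361000000 bits (45125000 bytes)


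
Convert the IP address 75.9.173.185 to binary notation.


75 = 01001011
9 = 00001001
173 = 10101101
185 = 10111001
Binary: 01001011.00001001.10101101.10111001


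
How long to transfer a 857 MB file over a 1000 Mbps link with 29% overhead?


Effective throughput = 1000 * (1 - 29/100) = 710 Mbps
File size in Mb = 857 * 8 = 6856 Mb
Time = 6856 / 710
Time = 9.6563 seconds


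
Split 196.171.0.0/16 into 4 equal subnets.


New prefix = 16 + 2 = 18
Each subnet has 16384 addresses
  196.171.0.0/18
  196.171.64.0/18
  196.171.128.0/18
  196.171.192.0/18
Subnets: 196.171.0.0/18, 196.171.64.0/18, 196.171.128.0/18, 196.171.192.0/18


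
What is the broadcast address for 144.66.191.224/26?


Network: 144.66.191.192/26
Host bits = 6
Set all host bits to 1:
Broadcast: 144.66.191.255


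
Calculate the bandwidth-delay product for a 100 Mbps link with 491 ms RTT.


BDP = bandwidth * RTT
= 100 Mbps * 491 ms
= 100 * 1e6 * 491 / 1000 bits
= 49100000 bits
= 6137500 bytes
= 5993.6523 KB
BDP = 49100000 bits (6137500 bytes)


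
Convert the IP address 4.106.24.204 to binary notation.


4 = 00000100
106 = 01101010
24 = 00011000
204 = 11001100
Binary: 00000100.01101010.00011000.11001100


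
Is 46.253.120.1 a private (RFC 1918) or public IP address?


RFC 1918 private ranges:
  10.0.0.0/8 (10.0.0.0 - 10.255.255.255)
  172.16.0.0/12 (172.16.0.0 - 172.31.255.255)
  192.168.0.0/16 (192.168.0.0 - 192.168.255.255)
Public (not in any RFC 1918 range)


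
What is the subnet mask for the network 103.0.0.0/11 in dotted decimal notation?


/11 means 11 network bits, 21 host bits
Binary: 11111111111000000000000000000000
Mask: 255.224.0.0


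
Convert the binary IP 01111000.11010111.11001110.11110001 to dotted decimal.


01111000 = 120
11010111 = 215
11001110 = 206
11110001 = 241
IP: 120.215.206.241


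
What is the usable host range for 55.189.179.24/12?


Network: 55.176.0.0
Broadcast: 55.191.255.255
First usable = network + 1
Last usable = broadcast - 1
Range: 55.176.0.1 to 55.191.255.254


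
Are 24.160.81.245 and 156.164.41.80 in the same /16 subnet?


Mask: 255.255.0.0
24.160.81.245 AND mask = 24.160.0.0
156.164.41.80 AND mask = 156.164.0.0
No, different subnets (24.160.0.0 vs 156.164.0.0)


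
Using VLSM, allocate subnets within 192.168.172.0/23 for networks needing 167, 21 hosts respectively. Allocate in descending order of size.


167 hosts -> /24 (254 usable): 192.168.172.0/24
21 hosts -> /27 (30 usable): 192.168.173.0/27
Allocation: 192.168.172.0/24 (167 hosts, 254 usable); 192.168.173.0/27 (21 hosts, 30 usable)


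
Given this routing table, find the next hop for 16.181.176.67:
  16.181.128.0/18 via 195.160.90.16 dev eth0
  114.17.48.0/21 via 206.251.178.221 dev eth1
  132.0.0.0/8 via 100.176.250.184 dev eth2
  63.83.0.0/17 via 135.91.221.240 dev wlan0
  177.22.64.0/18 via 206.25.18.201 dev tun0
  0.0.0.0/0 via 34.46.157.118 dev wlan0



Longest prefix match for 16.181.176.67:
  /18 16.181.128.0: MATCH
  /21 114.17.48.0: no
  /8 132.0.0.0: no
  /17 63.83.0.0: no
  /18 177.22.64.0: no
  /0 0.0.0.0: MATCH
Selected: next-hop 195.160.90.16 via eth0 (matched /18)


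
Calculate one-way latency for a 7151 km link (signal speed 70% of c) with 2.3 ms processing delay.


Speed = 0.7 * 3e5 km/s = 210000 km/s
Propagation delay = 7151 / 210000 = 0.0341 s = 34.0524 ms
Processing delay = 2.3 ms
Total one-way latency = 36.3524 ms


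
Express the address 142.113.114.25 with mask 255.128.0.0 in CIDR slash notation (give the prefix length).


Binary: 11111111.10000000.00000000.00000000
Count leading 1s
Prefix: /9


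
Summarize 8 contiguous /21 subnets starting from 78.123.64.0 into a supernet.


Original prefix: /21
Number of subnets: 8 = 2^3
New prefix = 21 - 3 = 18
Supernet: 78.123.64.0/18


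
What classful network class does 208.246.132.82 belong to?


First octet: 208
Binary: 11010000
110xxxxx -> Class C (192-223)
Class C, default mask 255.255.255.0 (/24)


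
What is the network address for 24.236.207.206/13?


IP:   00011000.11101100.11001111.11001110
Mask: 11111111.11111000.00000000.00000000
AND operation:
Net:  00011000.11101000.00000000.00000000
Network: 24.232.0.0/13


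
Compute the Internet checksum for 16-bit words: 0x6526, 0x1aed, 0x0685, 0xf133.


Sum all words (with carry folding):
+ 0x6526 = 0x6526
+ 0x1aed = 0x8013
+ 0x0685 = 0x8698
+ 0xf133 = 0x77cc
One's complement: ~0x77cc
Checksum = 0x8833


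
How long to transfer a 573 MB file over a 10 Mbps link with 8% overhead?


Effective throughput = 10 * (1 - 8/100) = 9.2 Mbps
File size in Mb = 573 * 8 = 4584 Mb
Time = 4584 / 9.2
Time = 498.2609 seconds


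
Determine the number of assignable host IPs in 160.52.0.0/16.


Host bits = 32 - 16 = 16
Total addresses = 2^16 = 65536
Usable = total - 2 (network and broadcast)
Usable hosts: 65534


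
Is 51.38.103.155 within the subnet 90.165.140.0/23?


Subnet network: 90.165.140.0
Test IP AND mask: 51.38.102.0
No, 51.38.103.155 is not in 90.165.140.0/23


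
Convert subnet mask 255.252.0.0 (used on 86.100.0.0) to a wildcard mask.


Subnet mask: 255.252.0.0
Wildcard = 255.255.255.255 - subnet mask
255 - 255 = 0
255 - 252 = 3
255 - 0 = 255
255 - 0 = 255
Wildcard: 0.3.255.255


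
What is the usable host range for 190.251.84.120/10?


Network: 190.192.0.0
Broadcast: 190.255.255.255
First usable = network + 1
Last usable = broadcast - 1
Range: 190.192.0.1 to 190.255.255.254


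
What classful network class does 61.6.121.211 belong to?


First octet: 61
Binary: 00111101
0xxxxxxx -> Class A (1-126)
Class A, default mask 255.0.0.0 (/8)


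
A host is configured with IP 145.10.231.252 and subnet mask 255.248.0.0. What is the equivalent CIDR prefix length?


Binary: 11111111.11111000.00000000.00000000
Count leading 1s
Prefix: /13


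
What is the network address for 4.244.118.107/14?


IP:   00000100.11110100.01110110.01101011
Mask: 11111111.11111100.00000000.00000000
AND operation:
Net:  00000100.11110100.00000000.00000000
Network: 4.244.0.0/14


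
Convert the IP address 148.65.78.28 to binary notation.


148 = 10010100
65 = 01000001
78 = 01001110
28 = 00011100
Binary: 10010100.01000001.01001110.00011100


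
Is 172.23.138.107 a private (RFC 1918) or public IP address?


RFC 1918 private ranges:
  10.0.0.0/8 (10.0.0.0 - 10.255.255.255)
  172.16.0.0/12 (172.16.0.0 - 172.31.255.255)
  192.168.0.0/16 (192.168.0.0 - 192.168.255.255)
Private (in 172.16.0.0/12)


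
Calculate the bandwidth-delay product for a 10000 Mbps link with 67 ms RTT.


BDP = bandwidth * RTT
= 10000 Mbps * 67 ms
= 10000 * 1e6 * 67 / 1000 bits
= 670000000 bits
= 83750000 bytes
= 81787.1094 KB
BDP = 670000000 bits (83750000 bytes)


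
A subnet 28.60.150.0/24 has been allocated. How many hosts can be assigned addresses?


Host bits = 32 - 24 = 8
Total addresses = 2^8 = 256
Usable = total - 2 (network and broadcast)
Usable hosts: 254


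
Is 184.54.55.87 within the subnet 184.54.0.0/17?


Subnet network: 184.54.0.0
Test IP AND mask: 184.54.0.0
Yes, 184.54.55.87 is in 184.54.0.0/17


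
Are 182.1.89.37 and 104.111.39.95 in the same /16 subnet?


Mask: 255.255.0.0
182.1.89.37 AND mask = 182.1.0.0
104.111.39.95 AND mask = 104.111.0.0
No, different subnets (182.1.0.0 vs 104.111.0.0)


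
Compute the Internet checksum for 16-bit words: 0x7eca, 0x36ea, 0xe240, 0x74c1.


Sum all words (with carry folding):
+ 0x7eca = 0x7eca
+ 0x36ea = 0xb5b4
+ 0xe240 = 0x97f5
+ 0x74c1 = 0x0cb7
One's complement: ~0x0cb7
Checksum = 0xf348


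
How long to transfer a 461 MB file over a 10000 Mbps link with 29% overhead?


Effective throughput = 10000 * (1 - 29/100) = 7100 Mbps
File size in Mb = 461 * 8 = 3688 Mb
Time = 3688 / 7100
Time = 0.5194 seconds


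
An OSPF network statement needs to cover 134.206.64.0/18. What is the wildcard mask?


Subnet mask: 255.255.192.0
Wildcard = 255.255.255.255 - subnet mask
255 - 255 = 0
255 - 255 = 0
255 - 192 = 63
255 - 0 = 255
Wildcard: 0.0.63.255


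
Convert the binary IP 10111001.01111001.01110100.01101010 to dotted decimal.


10111001 = 185
01111001 = 121
01110100 = 116
01101010 = 106
IP: 185.121.116.106


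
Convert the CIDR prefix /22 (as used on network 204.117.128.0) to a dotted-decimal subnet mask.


/22 means 22 network bits, 10 host bits
Binary: 11111111111111111111110000000000
Mask: 255.255.252.0


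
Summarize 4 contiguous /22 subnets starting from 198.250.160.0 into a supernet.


Original prefix: /22
Number of subnets: 4 = 2^2
New prefix = 22 - 2 = 20
Supernet: 198.250.160.0/20


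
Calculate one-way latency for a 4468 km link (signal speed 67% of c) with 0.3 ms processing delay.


Speed = 0.67 * 3e5 km/s = 201000 km/s
Propagation delay = 4468 / 201000 = 0.0222 s = 22.2289 ms
Processing delay = 0.3 ms
Total one-way latency = 22.5289 ms


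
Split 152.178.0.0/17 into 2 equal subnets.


New prefix = 17 + 1 = 18
Each subnet has 16384 addresses
  152.178.0.0/18
  152.178.64.0/18
Subnets: 152.178.0.0/18, 152.178.64.0/18


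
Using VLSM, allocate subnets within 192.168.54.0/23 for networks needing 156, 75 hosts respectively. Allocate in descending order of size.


156 hosts -> /24 (254 usable): 192.168.54.0/24
75 hosts -> /25 (126 usable): 192.168.55.0/25
Allocation: 192.168.54.0/24 (156 hosts, 254 usable); 192.168.55.0/25 (75 hosts, 126 usable)


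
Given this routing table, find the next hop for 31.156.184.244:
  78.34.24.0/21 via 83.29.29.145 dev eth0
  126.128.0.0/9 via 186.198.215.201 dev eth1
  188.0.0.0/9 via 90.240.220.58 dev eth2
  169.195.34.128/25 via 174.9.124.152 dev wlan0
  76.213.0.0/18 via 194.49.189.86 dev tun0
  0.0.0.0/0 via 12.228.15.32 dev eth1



Longest prefix match for 31.156.184.244:
  /21 78.34.24.0: no
  /9 126.128.0.0: no
  /9 188.0.0.0: no
  /25 169.195.34.128: no
  /18 76.213.0.0: no
  /0 0.0.0.0: MATCH
Selected: next-hop 12.228.15.32 via eth1 (matched /0)


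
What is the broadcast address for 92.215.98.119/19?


Network: 92.215.96.0/19
Host bits = 13
Set all host bits to 1:
Broadcast: 92.215.127.255


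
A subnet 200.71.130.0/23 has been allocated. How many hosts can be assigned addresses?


Host bits = 32 - 23 = 9
Total addresses = 2^9 = 512
Usable = total - 2 (network and broadcast)
Usable hosts: 510


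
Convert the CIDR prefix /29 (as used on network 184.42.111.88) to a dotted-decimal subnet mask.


/29 means 29 network bits, 3 host bits
Binary: 11111111111111111111111111111000
Mask: 255.255.255.248


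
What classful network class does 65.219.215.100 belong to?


First octet: 65
Binary: 01000001
0xxxxxxx -> Class A (1-126)
Class A, default mask 255.0.0.0 (/8)


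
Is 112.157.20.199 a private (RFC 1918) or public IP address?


RFC 1918 private ranges:
  10.0.0.0/8 (10.0.0.0 - 10.255.255.255)
  172.16.0.0/12 (172.16.0.0 - 172.31.255.255)
  192.168.0.0/16 (192.168.0.0 - 192.168.255.255)
Public (not in any RFC 1918 range)


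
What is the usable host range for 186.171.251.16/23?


Network: 186.171.250.0
Broadcast: 186.171.251.255
First usable = network + 1
Last usable = broadcast - 1
Range: 186.171.250.1 to 186.171.251.254


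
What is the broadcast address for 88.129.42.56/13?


Network: 88.128.0.0/13
Host bits = 19
Set all host bits to 1:
Broadcast: 88.135.255.255


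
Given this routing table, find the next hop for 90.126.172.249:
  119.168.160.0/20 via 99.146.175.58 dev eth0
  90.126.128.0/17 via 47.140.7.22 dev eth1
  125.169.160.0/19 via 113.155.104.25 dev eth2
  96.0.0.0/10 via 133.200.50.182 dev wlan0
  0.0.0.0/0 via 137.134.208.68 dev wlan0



Longest prefix match for 90.126.172.249:
  /20 119.168.160.0: no
  /17 90.126.128.0: MATCH
  /19 125.169.160.0: no
  /10 96.0.0.0: no
  /0 0.0.0.0: MATCH
Selected: next-hop 47.140.7.22 via eth1 (matched /17)


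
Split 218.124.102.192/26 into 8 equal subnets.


New prefix = 26 + 3 = 29
Each subnet has 8 addresses
  218.124.102.192/29
  218.124.102.200/29
  218.124.102.208/29
  218.124.102.216/29
  218.124.102.224/29
  218.124.102.232/29
  218.124.102.240/29
  218.124.102.248/29
Subnets: 218.124.102.192/29, 218.124.102.200/29, 218.124.102.208/29, 218.124.102.216/29, 218.124.102.224/29, 218.124.102.232/29, 218.124.102.240/29, 218.124.102.248/29


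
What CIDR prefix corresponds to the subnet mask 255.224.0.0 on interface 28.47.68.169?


Binary: 11111111.11100000.00000000.00000000
Count leading 1s
Prefix: /11


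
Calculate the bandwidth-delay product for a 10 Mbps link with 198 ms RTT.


BDP = bandwidth * RTT
= 10 Mbps * 198 ms
= 10 * 1e6 * 198 / 1000 bits
= 1980000 bits
= 247500 bytes
= 241.6992 KB
BDP = 1980000 bits (247500 bytes)


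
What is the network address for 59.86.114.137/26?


IP:   00111011.01010110.01110010.10001001
Mask: 11111111.11111111.11111111.11000000
AND operation:
Net:  00111011.01010110.01110010.10000000
Network: 59.86.114.128/26


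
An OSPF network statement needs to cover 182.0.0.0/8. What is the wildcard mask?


Subnet mask: 255.0.0.0
Wildcard = 255.255.255.255 - subnet mask
255 - 255 = 0
255 - 0 = 255
255 - 0 = 255
255 - 0 = 255
Wildcard: 0.255.255.255


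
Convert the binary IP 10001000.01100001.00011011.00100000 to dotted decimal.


10001000 = 136
01100001 = 97
00011011 = 27
00100000 = 32
IP: 136.97.27.32


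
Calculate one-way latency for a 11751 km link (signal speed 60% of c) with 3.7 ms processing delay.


Speed = 0.6 * 3e5 km/s = 180000 km/s
Propagation delay = 11751 / 180000 = 0.0653 s = 65.2833 ms
Processing delay = 3.7 ms
Total one-way latency = 68.9833 ms


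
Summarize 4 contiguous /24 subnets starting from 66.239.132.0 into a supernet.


Original prefix: /24
Number of subnets: 4 = 2^2
New prefix = 24 - 2 = 22
Supernet: 66.239.132.0/22


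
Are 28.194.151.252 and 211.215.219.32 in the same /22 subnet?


Mask: 255.255.252.0
28.194.151.252 AND mask = 28.194.148.0
211.215.219.32 AND mask = 211.215.216.0
No, different subnets (28.194.148.0 vs 211.215.216.0)


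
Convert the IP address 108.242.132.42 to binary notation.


108 = 01101100
242 = 11110010
132 = 10000100
42 = 00101010
Binary: 01101100.11110010.10000100.00101010


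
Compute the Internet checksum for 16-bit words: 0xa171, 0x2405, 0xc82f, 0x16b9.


Sum all words (with carry folding):
+ 0xa171 = 0xa171
+ 0x2405 = 0xc576
+ 0xc82f = 0x8da6
+ 0x16b9 = 0xa45f
One's complement: ~0xa45f
Checksum = 0x5ba0


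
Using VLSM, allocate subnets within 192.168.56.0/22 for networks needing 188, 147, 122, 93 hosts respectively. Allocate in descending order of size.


188 hosts -> /24 (254 usable): 192.168.56.0/24
147 hosts -> /24 (254 usable): 192.168.57.0/24
122 hosts -> /25 (126 usable): 192.168.58.0/25
93 hosts -> /25 (126 usable): 192.168.58.128/25
Allocation: 192.168.56.0/24 (188 hosts, 254 usable); 192.168.57.0/24 (147 hosts, 254 usable); 192.168.58.0/25 (122 hosts, 126 usable); 192.168.58.128/25 (93 hosts, 126 usable)


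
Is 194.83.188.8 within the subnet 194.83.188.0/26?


Subnet network: 194.83.188.0
Test IP AND mask: 194.83.188.0
Yes, 194.83.188.8 is in 194.83.188.0/26


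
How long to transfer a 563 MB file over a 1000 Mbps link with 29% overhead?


Effective throughput = 1000 * (1 - 29/100) = 710 Mbps
File size in Mb = 563 * 8 = 4504 Mb
Time = 4504 / 710
Time = 6.3437 seconds


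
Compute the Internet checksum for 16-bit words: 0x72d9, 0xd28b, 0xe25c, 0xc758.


Sum all words (with carry folding):
+ 0x72d9 = 0x72d9
+ 0xd28b = 0x4565
+ 0xe25c = 0x27c2
+ 0xc758 = 0xef1a
One's complement: ~0xef1a
Checksum = 0x10e5


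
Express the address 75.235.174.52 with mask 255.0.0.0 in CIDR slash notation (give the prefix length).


Binary: 11111111.00000000.00000000.00000000
Count leading 1s
Prefix: /8


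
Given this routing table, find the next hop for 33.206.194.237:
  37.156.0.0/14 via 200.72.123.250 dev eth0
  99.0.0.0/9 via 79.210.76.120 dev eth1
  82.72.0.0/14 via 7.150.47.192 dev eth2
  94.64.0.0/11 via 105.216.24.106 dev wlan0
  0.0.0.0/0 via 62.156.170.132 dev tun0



Longest prefix match for 33.206.194.237:
  /14 37.156.0.0: no
  /9 99.0.0.0: no
  /14 82.72.0.0: no
  /11 94.64.0.0: no
  /0 0.0.0.0: MATCH
Selected: next-hop 62.156.170.132 via tun0 (matched /0)


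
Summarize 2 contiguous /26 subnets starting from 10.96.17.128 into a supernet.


Original prefix: /26
Number of subnets: 2 = 2^1
New prefix = 26 - 1 = 25
Supernet: 10.96.17.128/25


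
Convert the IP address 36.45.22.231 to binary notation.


36 = 00100100
45 = 00101101
22 = 00010110
231 = 11100111
Binary: 00100100.00101101.00010110.11100111


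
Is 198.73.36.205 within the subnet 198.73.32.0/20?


Subnet network: 198.73.32.0
Test IP AND mask: 198.73.32.0
Yes, 198.73.36.205 is in 198.73.32.0/20


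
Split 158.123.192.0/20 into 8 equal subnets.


New prefix = 20 + 3 = 23
Each subnet has 512 addresses
  158.123.192.0/23
  158.123.194.0/23
  158.123.196.0/23
  158.123.198.0/23
  158.123.200.0/23
  158.123.202.0/23
  158.123.204.0/23
  158.123.206.0/23
Subnets: 158.123.192.0/23, 158.123.194.0/23, 158.123.196.0/23, 158.123.198.0/23, 158.123.200.0/23, 158.123.202.0/23, 158.123.204.0/23, 158.123.206.0/23


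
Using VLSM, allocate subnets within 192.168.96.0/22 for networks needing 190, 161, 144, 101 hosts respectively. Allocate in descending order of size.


190 hosts -> /24 (254 usable): 192.168.96.0/24
161 hosts -> /24 (254 usable): 192.168.97.0/24
144 hosts -> /24 (254 usable): 192.168.98.0/24
101 hosts -> /25 (126 usable): 192.168.99.0/25
Allocation: 192.168.96.0/24 (190 hosts, 254 usable); 192.168.97.0/24 (161 hosts, 254 usable); 192.168.98.0/24 (144 hosts, 254 usable); 192.168.99.0/25 (101 hosts, 126 usable)


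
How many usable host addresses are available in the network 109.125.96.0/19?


Host bits = 32 - 19 = 13
Total addresses = 2^13 = 8192
Usable = total - 2 (network and broadcast)
Usable hosts: 8190


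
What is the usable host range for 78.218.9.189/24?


Network: 78.218.9.0
Broadcast: 78.218.9.255
First usable = network + 1
Last usable = broadcast - 1
Range: 78.218.9.1 to 78.218.9.254


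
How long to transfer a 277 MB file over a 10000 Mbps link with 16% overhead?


Effective throughput = 10000 * (1 - 16/100) = 8400 Mbps
File size in Mb = 277 * 8 = 2216 Mb
Time = 2216 / 8400
Time = 0.2638 seconds


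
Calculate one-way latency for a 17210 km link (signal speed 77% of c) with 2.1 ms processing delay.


Speed = 0.77 * 3e5 km/s = 231000 km/s
Propagation delay = 17210 / 231000 = 0.0745 s = 74.5022 ms
Processing delay = 2.1 ms
Total one-way latency = 76.6022 ms
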